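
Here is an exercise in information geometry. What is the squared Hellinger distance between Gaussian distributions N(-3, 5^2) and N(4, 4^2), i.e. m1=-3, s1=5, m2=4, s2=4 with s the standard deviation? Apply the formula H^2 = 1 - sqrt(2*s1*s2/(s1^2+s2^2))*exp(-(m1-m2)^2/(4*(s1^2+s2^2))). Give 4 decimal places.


Squared Hellinger distance for Gaussians:
H^2 = 1 - sqrt(2*s1*s2/(s1^2+s2^2)) * exp(-(m1-m2)^2/(4*(s1^2+s2^2))).
s1^2 = 25, s2^2 = 16, s1^2+s2^2 = 41.
sqrt(2*5*4/(41)) = 0.98773.
(m1-m2)^2 = (-7)^2 = 49.
exp(-49/(4*41)) = exp(-0.29878) = 0.741722.
H^2 = 1 - 0.98773*0.741722 = 0.2674

0.2674


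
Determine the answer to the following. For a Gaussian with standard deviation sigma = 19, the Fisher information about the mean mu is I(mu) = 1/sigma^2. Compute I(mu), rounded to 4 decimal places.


The Fisher information for the mean of a normal distribution is I(mu) = 1/sigma^2.
sigma = 19, so sigma^2 = 361.
I(mu) = 1/361 = 0.0028

0.0028


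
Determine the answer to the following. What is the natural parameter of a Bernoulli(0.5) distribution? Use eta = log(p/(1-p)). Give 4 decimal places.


Natural parameter for Bernoulli: eta = log(p/(1-p)).
p = 0.5, 1-p = 0.5.
p/(1-p) = 1.0.
eta = log(1.0) = 0.0000

0.0000


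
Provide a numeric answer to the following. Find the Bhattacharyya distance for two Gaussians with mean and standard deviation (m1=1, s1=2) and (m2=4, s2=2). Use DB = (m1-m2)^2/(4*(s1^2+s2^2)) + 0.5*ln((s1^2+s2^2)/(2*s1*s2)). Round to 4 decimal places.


Bhattacharyya distance between two Gaussians:
DB = (m1-m2)^2/(4*(s1^2+s2^2)) + (1/2)*ln((s1^2+s2^2)/(2*s1*s2)).
(m1-m2)^2 = (-3)^2 = 9.
s1^2+s2^2 = 4 + 4 = 8.
term1 = 9/32 = 0.28125.
term2 = 0.5*ln(8/8.0) = 0.0.
DB = 0.28125 + 0.0 = 0.2813

0.2813


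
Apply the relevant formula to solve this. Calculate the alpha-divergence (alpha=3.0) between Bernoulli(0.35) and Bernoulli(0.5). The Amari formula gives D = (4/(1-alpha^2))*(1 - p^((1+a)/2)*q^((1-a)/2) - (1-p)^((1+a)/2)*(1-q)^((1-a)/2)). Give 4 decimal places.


Amari alpha-divergence:
D = (4/(1-alpha^2))*(1 - p^((1+a)/2)*q^((1-a)/2) - (1-p)^((1+a)/2)*(1-q)^((1-a)/2)).
alpha = 3.0, p = 0.35, q = 0.5.
e1 = (1+alpha)/2 = 2.0, e2 = (1-alpha)/2 = -1.0.
t1 = p^e1 * q^e2 = 0.35^2.0 * 0.5^-1.0 = 0.245.
t2 = (1-p)^e1 * (1-q)^e2 = 0.65^2.0 * 0.5^-1.0 = 0.845.
4/(1-alpha^2) = -0.5.
D = -0.5*(1 - 0.245 - 0.845) = 0.0450

0.0450


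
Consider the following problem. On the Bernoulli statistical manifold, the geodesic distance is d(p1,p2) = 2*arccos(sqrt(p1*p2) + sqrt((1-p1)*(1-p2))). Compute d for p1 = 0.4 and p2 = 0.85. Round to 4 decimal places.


Geodesic distance on Bernoulli manifold:
d(p1,p2) = 2*arccos(sqrt(p1*p2) + sqrt((1-p1)*(1-p2))).
sqrt(p1*p2) = sqrt(0.4*0.85) = 0.583095.
sqrt((1-p1)*(1-p2)) = sqrt(0.6*0.15) = 0.3.
arg = 0.583095 + 0.3 = 0.883095.
d = 2*arccos(0.883095) = 0.9768

0.9768


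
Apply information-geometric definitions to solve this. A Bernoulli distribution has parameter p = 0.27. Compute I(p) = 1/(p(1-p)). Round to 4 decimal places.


For Bernoulli(p), Fisher information is I(p) = 1/(p*(1-p)).
p = 0.27, 1-p = 0.73.
p*(1-p) = 0.1971.
I(p) = 1/0.1971 = 5.0736

5.0736


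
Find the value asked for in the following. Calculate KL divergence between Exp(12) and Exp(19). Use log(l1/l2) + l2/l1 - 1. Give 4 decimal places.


KL divergence for exponential family:
KL = log(l1/l2) + l2/l1 - 1.
log(12/19) = -0.459532.
19/12 = 1.583333.
KL = -0.459532 + 1.583333 - 1 = 0.1238

0.1238


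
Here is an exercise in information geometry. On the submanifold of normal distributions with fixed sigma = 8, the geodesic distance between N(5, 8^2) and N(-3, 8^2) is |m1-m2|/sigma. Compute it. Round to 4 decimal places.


On the fixed-variance normal subfamily, geodesic distance = |m1-m2|/sigma.
|5 - -3| = 8.
sigma = 8.
d = 8/8 = 1.0000

1.0000


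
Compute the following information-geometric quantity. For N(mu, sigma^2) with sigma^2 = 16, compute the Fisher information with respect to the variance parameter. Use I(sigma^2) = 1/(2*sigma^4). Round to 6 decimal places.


Fisher information for variance: I(sigma^2) = 1/(2*sigma^4).
sigma^2 = 16, so sigma^4 = 256.
I = 1/(2*256) = 1/512 = 0.001953

0.001953


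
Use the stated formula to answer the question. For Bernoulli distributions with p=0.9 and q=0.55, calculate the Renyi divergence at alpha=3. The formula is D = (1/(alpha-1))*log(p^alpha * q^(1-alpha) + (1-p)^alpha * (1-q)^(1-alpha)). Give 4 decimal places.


Renyi divergence of order alpha between Bernoulli distributions:
D = (1/(alpha-1))*log(p^alpha * q^(1-alpha) + (1-p)^alpha * (1-q)^(1-alpha)).
alpha = 3, p = 0.9, q = 0.55.
p^alpha * q^(1-alpha) = 0.9^3 * 0.55^-2 = 2.409917.
(1-p)^alpha * (1-q)^(1-alpha) = 0.1^3 * 0.45^-2 = 0.004938.
sum = 2.409917 + 0.004938 = 2.414856.
D = (1/2)*log(2.414856) = 0.4408

0.4408


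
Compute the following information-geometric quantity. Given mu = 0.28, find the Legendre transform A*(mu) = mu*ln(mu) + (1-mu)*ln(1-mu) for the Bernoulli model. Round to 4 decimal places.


Legendre transform for Bernoulli:
A*(mu) = mu*log(mu) + (1-mu)*log(1-mu).
mu = 0.28, 1-mu = 0.72.
mu*log(mu) = 0.28*log(0.28) = -0.35643.
(1-mu)*log(1-mu) = 0.72*log(0.72) = -0.236523.
A* = -0.35643 + -0.236523 = -0.5930

-0.5930


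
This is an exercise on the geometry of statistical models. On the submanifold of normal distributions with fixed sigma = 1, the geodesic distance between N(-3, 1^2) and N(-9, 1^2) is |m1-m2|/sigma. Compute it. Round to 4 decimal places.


On the fixed-variance normal subfamily, geodesic distance = |m1-m2|/sigma.
|-3 - -9| = 6.
sigma = 1.
d = 6/1 = 6.0000

6.0000


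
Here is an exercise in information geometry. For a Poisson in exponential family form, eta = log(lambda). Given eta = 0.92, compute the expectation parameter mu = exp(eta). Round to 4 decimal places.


Expectation parameter for Poisson exponential family:
mu = exp(eta).
eta = 0.92.
mu = exp(0.92) = 2.5093

2.5093


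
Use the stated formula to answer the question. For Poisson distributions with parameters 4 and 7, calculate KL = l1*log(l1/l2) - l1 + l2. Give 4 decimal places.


KL divergence for Poisson:
KL = l1*log(l1/l2) - l1 + l2.
l1 = 4, l2 = 7.
log(4/7) = -0.559616.
l1*log(l1/l2) = 4 * -0.559616 = -2.238463.
KL = -2.238463 - 4 + 7 = 0.7615

0.7615


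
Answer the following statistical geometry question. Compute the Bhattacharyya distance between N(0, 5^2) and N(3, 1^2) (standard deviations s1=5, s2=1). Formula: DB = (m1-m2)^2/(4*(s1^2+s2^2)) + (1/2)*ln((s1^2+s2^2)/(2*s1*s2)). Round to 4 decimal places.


Bhattacharyya distance between two Gaussians:
DB = (m1-m2)^2/(4*(s1^2+s2^2)) + (1/2)*ln((s1^2+s2^2)/(2*s1*s2)).
(m1-m2)^2 = (-3)^2 = 9.
s1^2+s2^2 = 25 + 1 = 26.
term1 = 9/104 = 0.086538.
term2 = 0.5*ln(26/10.0) = 0.477756.
DB = 0.086538 + 0.477756 = 0.5643

0.5643


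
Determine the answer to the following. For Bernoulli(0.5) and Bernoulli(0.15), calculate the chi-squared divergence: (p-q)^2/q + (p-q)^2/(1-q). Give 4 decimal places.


Chi-squared divergence between Bernoulli distributions:
chi^2 = (p-q)^2/q + (p-q)^2/(1-q).
p = 0.5, q = 0.15, p-q = 0.35.
(p-q)^2 = 0.1225.
term1 = 0.1225/0.15 = 0.816667.
term2 = 0.1225/0.85 = 0.144118.
chi^2 = 0.816667 + 0.144118 = 0.9608

0.9608


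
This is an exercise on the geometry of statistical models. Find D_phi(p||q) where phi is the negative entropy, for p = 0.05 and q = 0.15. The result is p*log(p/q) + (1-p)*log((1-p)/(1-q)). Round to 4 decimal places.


Bregman divergence with negative entropy generator:
D = p*log(p/q) + (1-p)*log((1-p)/(1-q)).
p = 0.05, q = 0.15.
p*log(p/q) = 0.05*log(0.05/0.15) = -0.054931.
(1-p)*log((1-p)/(1-q)) = 0.95*log(0.95/0.85) = 0.105664.
D = -0.054931 + 0.105664 = 0.0507

0.0507


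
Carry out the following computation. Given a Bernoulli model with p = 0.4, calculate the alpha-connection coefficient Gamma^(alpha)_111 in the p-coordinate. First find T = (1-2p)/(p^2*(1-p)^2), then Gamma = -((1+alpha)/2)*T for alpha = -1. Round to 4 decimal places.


Skewness (Amari-Chentsov) tensor: T = (1-2p)/(p^2*(1-p)^2).
p = 0.4, 1-2p = 0.2, p^2 = 0.16, (1-p)^2 = 0.36.
T = 0.2/(0.16 * 0.36) = 3.472222.
In the p-coordinate, Gamma^(alpha) = Gamma^(0) - (alpha/2)*T with Gamma^(0) = (1/2)*g'(p) = -T/2,
so Gamma^(alpha) = -((1+alpha)/2)*T.
alpha = -1, -(1+alpha)/2 = 0.0.
Gamma = 0.0 * 3.472222 = 0.0000

0.0000


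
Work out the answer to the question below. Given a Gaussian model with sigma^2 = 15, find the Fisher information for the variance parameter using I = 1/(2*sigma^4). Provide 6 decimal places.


Fisher information for variance: I(sigma^2) = 1/(2*sigma^4).
sigma^2 = 15, so sigma^4 = 225.
I = 1/(2*225) = 1/450 = 0.002222

0.002222


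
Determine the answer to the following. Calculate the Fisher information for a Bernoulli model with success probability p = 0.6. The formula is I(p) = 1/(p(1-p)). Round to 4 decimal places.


For Bernoulli(p), Fisher information is I(p) = 1/(p*(1-p)).
p = 0.6, 1-p = 0.4.
p*(1-p) = 0.24.
I(p) = 1/0.24 = 4.1667

4.1667


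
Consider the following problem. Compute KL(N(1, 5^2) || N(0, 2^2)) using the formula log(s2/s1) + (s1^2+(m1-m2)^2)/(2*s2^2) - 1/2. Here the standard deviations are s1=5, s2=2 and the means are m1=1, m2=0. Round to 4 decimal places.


KL divergence between normal distributions:
KL = log(s2/s1) + (s1^2 + (m1-m2)^2)/(2*s2^2) - 1/2.
log(2/5) = -0.916291.
(5^2 + (1-0)^2)/(2*2^2) = (25 + 1)/8 = 3.25.
KL = -0.916291 + 3.25 - 0.5 = 1.8337

1.8337


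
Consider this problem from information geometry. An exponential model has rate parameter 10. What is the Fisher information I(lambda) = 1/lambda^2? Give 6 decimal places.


Fisher information for exponential: I(lambda) = 1/lambda^2.
lambda = 10, lambda^2 = 100.
I = 1/100 = 0.010000

0.010000


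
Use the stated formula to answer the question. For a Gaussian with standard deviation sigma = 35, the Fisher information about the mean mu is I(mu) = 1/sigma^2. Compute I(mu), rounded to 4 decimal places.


The Fisher information for the mean of a normal distribution is I(mu) = 1/sigma^2.
sigma = 35, so sigma^2 = 1225.
I(mu) = 1/1225 = 0.0008

0.0008


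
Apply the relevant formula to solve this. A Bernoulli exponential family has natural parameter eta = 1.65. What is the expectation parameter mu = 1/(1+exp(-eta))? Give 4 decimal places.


Dual coordinate (expectation parameter) for Bernoulli:
mu = 1/(1+exp(-eta)).
eta = 1.65.
exp(-eta) = exp(-1.65) = 0.19205.
mu = 1/(1+0.19205) = 0.8389

0.8389


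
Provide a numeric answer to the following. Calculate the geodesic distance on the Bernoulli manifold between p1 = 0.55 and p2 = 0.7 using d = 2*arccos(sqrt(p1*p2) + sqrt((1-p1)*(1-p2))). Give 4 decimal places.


Geodesic distance on Bernoulli manifold:
d(p1,p2) = 2*arccos(sqrt(p1*p2) + sqrt((1-p1)*(1-p2))).
sqrt(p1*p2) = sqrt(0.55*0.7) = 0.620484.
sqrt((1-p1)*(1-p2)) = sqrt(0.45*0.3) = 0.367423.
arg = 0.620484 + 0.367423 = 0.987907.
d = 2*arccos(0.987907) = 0.3113

0.3113


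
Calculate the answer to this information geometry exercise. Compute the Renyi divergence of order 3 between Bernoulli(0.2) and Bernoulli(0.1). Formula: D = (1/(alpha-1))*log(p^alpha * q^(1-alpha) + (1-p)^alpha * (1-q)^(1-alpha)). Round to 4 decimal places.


Renyi divergence of order alpha between Bernoulli distributions:
D = (1/(alpha-1))*log(p^alpha * q^(1-alpha) + (1-p)^alpha * (1-q)^(1-alpha)).
alpha = 3, p = 0.2, q = 0.1.
p^alpha * q^(1-alpha) = 0.2^3 * 0.1^-2 = 0.8.
(1-p)^alpha * (1-q)^(1-alpha) = 0.8^3 * 0.9^-2 = 0.632099.
sum = 0.8 + 0.632099 = 1.432099.
D = (1/2)*log(1.432099) = 0.1796

0.1796


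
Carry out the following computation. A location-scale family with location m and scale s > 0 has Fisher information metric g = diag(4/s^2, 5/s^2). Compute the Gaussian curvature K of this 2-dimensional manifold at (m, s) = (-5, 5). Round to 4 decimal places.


The metric has the form g = (A dm^2 + B ds^2)/s^2 with A = 4, B = 5.
Substitute u = sqrt(A/B)*m: g = B*(du^2 + ds^2)/s^2, i.e. B times the
Poincare upper half-plane metric, which has constant Gaussian curvature -1.
Scaling a 2D metric by a constant c divides the Gaussian curvature by c,
so K = -1/B = -1/(5) = -0.2000 everywhere (the point (m, s) = (-5, 5) is irrelevant:
the curvature is constant).
The requested Gaussian curvature is K = -0.2000.

-0.2000


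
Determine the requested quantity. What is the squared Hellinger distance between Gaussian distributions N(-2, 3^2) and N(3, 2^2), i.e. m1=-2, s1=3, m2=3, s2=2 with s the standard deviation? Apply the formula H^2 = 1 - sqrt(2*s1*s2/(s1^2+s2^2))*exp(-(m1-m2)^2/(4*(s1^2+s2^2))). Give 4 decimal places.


Squared Hellinger distance for Gaussians:
H^2 = 1 - sqrt(2*s1*s2/(s1^2+s2^2)) * exp(-(m1-m2)^2/(4*(s1^2+s2^2))).
s1^2 = 9, s2^2 = 4, s1^2+s2^2 = 13.
sqrt(2*3*2/(13)) = 0.960769.
(m1-m2)^2 = (-5)^2 = 25.
exp(-25/(4*13)) = exp(-0.480769) = 0.618308.
H^2 = 1 - 0.960769*0.618308 = 0.4059

0.4059


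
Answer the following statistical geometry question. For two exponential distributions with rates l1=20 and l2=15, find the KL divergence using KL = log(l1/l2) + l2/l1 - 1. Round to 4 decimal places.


KL divergence for exponential family:
KL = log(l1/l2) + l2/l1 - 1.
log(20/15) = 0.287682.
15/20 = 0.75.
KL = 0.287682 + 0.75 - 1 = 0.0377

0.0377


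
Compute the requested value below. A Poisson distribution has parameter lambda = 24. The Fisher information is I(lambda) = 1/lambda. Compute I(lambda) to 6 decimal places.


Fisher information for Poisson: I(lambda) = 1/lambda.
lambda = 24.
I(lambda) = 1/24 = 0.041667

0.041667


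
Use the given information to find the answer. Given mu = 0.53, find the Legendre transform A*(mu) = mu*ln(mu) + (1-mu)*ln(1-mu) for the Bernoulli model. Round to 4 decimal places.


Legendre transform for Bernoulli:
A*(mu) = mu*log(mu) + (1-mu)*log(1-mu).
mu = 0.53, 1-mu = 0.47.
mu*log(mu) = 0.53*log(0.53) = -0.336485.
(1-mu)*log(1-mu) = 0.47*log(0.47) = -0.354861.
A* = -0.336485 + -0.354861 = -0.6913

-0.6913


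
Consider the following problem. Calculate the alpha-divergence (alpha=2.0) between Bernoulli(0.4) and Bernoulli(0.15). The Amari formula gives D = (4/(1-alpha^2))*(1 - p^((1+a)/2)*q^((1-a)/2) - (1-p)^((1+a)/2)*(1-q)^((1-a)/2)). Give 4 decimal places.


Amari alpha-divergence:
D = (4/(1-alpha^2))*(1 - p^((1+a)/2)*q^((1-a)/2) - (1-p)^((1+a)/2)*(1-q)^((1-a)/2)).
alpha = 2.0, p = 0.4, q = 0.15.
e1 = (1+alpha)/2 = 1.5, e2 = (1-alpha)/2 = -0.5.
t1 = p^e1 * q^e2 = 0.4^1.5 * 0.15^-0.5 = 0.653197.
t2 = (1-p)^e1 * (1-q)^e2 = 0.6^1.5 * 0.85^-0.5 = 0.504101.
4/(1-alpha^2) = -1.333333.
D = -1.333333*(1 - 0.653197 - 0.504101) = 0.2097

0.2097


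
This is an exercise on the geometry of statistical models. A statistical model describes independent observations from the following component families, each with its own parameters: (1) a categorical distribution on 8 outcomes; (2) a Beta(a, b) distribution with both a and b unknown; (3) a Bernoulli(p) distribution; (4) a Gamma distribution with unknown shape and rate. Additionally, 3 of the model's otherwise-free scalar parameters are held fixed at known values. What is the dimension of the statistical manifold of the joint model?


The dimension of a statistical manifold equals the number of free
(independent) real parameters of the model. For a product of independent
blocks the parameter counts add.
- categorical on 8 outcomes (probabilities sum to 1): 8-1 = 7.
- Beta (a, b): 2.
- Bernoulli (p): 1.
- Gamma (shape, rate): 2.
Total = 7 + 2 + 1 + 2 = 12.
3 parameter(s) fixed at known values: 12 - 3 = 9.
Dimension = 9

9


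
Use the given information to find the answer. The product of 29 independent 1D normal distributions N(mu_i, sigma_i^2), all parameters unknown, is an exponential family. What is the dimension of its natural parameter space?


Exponential family dimension calculation:
Each univariate normal has two natural parameters (mu/sigma^2 and -1/(2 sigma^2)).
With 29 independent components, dim = 2 * 29 = 58.

58


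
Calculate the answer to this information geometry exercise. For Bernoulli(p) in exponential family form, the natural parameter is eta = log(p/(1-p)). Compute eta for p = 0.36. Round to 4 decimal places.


Natural parameter for Bernoulli: eta = log(p/(1-p)).
p = 0.36, 1-p = 0.64.
p/(1-p) = 0.5625.
eta = log(0.5625) = -0.5754

-0.5754


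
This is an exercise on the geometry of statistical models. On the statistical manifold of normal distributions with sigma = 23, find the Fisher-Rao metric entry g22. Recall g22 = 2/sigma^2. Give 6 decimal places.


For the 2-parameter normal family, the Fisher metric has:
  g11 = 1/sigma^2, g22 = 2/sigma^2.
sigma = 23, sigma^2 = 529.
g22 = 0.003781

0.003781


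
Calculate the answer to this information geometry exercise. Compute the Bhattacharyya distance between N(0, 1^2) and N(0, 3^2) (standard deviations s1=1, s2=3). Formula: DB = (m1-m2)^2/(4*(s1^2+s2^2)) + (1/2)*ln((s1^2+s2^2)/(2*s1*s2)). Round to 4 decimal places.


Bhattacharyya distance between two Gaussians:
DB = (m1-m2)^2/(4*(s1^2+s2^2)) + (1/2)*ln((s1^2+s2^2)/(2*s1*s2)).
(m1-m2)^2 = (0)^2 = 0.
s1^2+s2^2 = 1 + 9 = 10.
term1 = 0/40 = 0.0.
term2 = 0.5*ln(10/6.0) = 0.255413.
DB = 0.0 + 0.255413 = 0.2554

0.2554


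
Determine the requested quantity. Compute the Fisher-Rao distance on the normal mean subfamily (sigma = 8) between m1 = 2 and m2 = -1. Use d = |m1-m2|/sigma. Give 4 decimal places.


On the fixed-variance normal subfamily, geodesic distance = |m1-m2|/sigma.
|2 - -1| = 3.
sigma = 8.
d = 3/8 = 0.3750

0.3750


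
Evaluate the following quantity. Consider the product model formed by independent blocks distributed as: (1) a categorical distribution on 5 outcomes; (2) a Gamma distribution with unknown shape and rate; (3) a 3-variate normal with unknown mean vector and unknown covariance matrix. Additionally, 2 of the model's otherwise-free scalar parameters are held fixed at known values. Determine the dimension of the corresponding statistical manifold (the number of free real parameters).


The dimension of a statistical manifold equals the number of free
(independent) real parameters of the model. For a product of independent
blocks the parameter counts add.
- categorical on 5 outcomes (probabilities sum to 1): 5-1 = 4.
- Gamma (shape, rate): 2.
- 3-variate normal: 3 (mean) + 3*4/2 = 6 (symmetric covariance) = 9.
Total = 4 + 2 + 9 = 15.
2 parameter(s) fixed at known values: 15 - 2 = 13.
Dimension = 13

13


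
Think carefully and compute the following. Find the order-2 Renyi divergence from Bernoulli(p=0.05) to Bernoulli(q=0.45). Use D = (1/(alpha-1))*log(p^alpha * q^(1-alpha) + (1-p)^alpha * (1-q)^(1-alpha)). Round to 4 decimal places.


Renyi divergence of order alpha between Bernoulli distributions:
D = (1/(alpha-1))*log(p^alpha * q^(1-alpha) + (1-p)^alpha * (1-q)^(1-alpha)).
alpha = 2, p = 0.05, q = 0.45.
p^alpha * q^(1-alpha) = 0.05^2 * 0.45^-1 = 0.005556.
(1-p)^alpha * (1-q)^(1-alpha) = 0.95^2 * 0.55^-1 = 1.640909.
sum = 0.005556 + 1.640909 = 1.646465.
D = (1/1)*log(1.646465) = 0.4986

0.4986


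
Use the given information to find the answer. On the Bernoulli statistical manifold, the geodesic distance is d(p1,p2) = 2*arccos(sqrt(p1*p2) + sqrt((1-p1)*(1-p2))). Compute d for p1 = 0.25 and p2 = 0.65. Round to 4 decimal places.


Geodesic distance on Bernoulli manifold:
d(p1,p2) = 2*arccos(sqrt(p1*p2) + sqrt((1-p1)*(1-p2))).
sqrt(p1*p2) = sqrt(0.25*0.65) = 0.403113.
sqrt((1-p1)*(1-p2)) = sqrt(0.75*0.35) = 0.512348.
arg = 0.403113 + 0.512348 = 0.91546.
d = 2*arccos(0.91546) = 0.8283

0.8283


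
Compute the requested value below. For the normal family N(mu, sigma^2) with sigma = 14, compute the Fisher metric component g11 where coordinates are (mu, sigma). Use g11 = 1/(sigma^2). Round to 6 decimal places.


For the 2-parameter normal family, the Fisher metric has:
  g11 = 1/sigma^2, g22 = 2/sigma^2.
sigma = 14, sigma^2 = 196.
g11 = 0.005102

0.005102


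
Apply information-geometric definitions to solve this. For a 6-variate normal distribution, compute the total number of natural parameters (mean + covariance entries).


Exponential family dimension calculation:
For 6-dim MVN: mean has 6 params, covariance has 6*7/2 = 21 unique entries.
Total dim = 6 + 21 = 27.

27


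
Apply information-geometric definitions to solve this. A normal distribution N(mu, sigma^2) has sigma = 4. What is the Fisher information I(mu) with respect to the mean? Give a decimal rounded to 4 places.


The Fisher information for the mean of a normal distribution is I(mu) = 1/sigma^2.
sigma = 4, so sigma^2 = 16.
I(mu) = 1/16 = 0.0625

0.0625


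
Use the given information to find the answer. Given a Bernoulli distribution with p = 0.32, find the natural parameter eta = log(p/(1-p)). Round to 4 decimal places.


Natural parameter for Bernoulli: eta = log(p/(1-p)).
p = 0.32, 1-p = 0.68.
p/(1-p) = 0.470588.
eta = log(0.470588) = -0.7538

-0.7538


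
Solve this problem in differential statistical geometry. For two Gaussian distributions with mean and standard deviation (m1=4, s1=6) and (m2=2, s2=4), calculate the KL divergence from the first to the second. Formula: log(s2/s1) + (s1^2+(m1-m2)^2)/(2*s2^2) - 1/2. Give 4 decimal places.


KL divergence between normal distributions:
KL = log(s2/s1) + (s1^2 + (m1-m2)^2)/(2*s2^2) - 1/2.
log(4/6) = -0.405465.
(6^2 + (4-2)^2)/(2*4^2) = (36 + 4)/32 = 1.25.
KL = -0.405465 + 1.25 - 0.5 = 0.3445

0.3445


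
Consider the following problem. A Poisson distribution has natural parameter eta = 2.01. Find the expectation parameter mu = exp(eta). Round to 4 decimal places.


Expectation parameter for Poisson exponential family:
mu = exp(eta).
eta = 2.01.
mu = exp(2.01) = 7.4633

7.4633


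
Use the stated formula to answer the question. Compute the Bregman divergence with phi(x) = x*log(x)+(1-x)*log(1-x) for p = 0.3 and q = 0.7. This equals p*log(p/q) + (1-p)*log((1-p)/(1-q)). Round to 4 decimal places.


Bregman divergence with negative entropy generator:
D = p*log(p/q) + (1-p)*log((1-p)/(1-q)).
p = 0.3, q = 0.7.
p*log(p/q) = 0.3*log(0.3/0.7) = -0.254189.
(1-p)*log((1-p)/(1-q)) = 0.7*log(0.7/0.3) = 0.593109.
D = -0.254189 + 0.593109 = 0.3389

0.3389


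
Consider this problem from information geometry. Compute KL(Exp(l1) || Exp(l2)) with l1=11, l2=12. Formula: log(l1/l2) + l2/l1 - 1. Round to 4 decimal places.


KL divergence for exponential family:
KL = log(l1/l2) + l2/l1 - 1.
log(11/12) = -0.087011.
12/11 = 1.090909.
KL = -0.087011 + 1.090909 - 1 = 0.0039

0.0039


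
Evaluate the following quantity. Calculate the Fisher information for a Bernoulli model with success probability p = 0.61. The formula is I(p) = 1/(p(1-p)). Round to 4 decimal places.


For Bernoulli(p), Fisher information is I(p) = 1/(p*(1-p)).
p = 0.61, 1-p = 0.39.
p*(1-p) = 0.2379.
I(p) = 1/0.2379 = 4.2034

4.2034


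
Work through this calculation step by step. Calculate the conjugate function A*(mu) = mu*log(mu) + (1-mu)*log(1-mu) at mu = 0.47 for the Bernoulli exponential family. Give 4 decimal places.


Legendre transform for Bernoulli:
A*(mu) = mu*log(mu) + (1-mu)*log(1-mu).
mu = 0.47, 1-mu = 0.53.
mu*log(mu) = 0.47*log(0.47) = -0.354861.
(1-mu)*log(1-mu) = 0.53*log(0.53) = -0.336485.
A* = -0.354861 + -0.336485 = -0.6913

-0.6913


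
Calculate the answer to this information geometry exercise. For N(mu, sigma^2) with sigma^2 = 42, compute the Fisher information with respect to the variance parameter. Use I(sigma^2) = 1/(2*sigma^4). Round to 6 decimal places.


Fisher information for variance: I(sigma^2) = 1/(2*sigma^4).
sigma^2 = 42, so sigma^4 = 1764.
I = 1/(2*1764) = 1/3528 = 0.000283

0.000283


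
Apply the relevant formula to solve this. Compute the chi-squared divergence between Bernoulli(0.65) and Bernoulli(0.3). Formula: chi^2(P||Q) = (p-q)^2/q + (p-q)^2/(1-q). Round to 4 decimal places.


Chi-squared divergence between Bernoulli distributions:
chi^2 = (p-q)^2/q + (p-q)^2/(1-q).
p = 0.65, q = 0.3, p-q = 0.35.
(p-q)^2 = 0.1225.
term1 = 0.1225/0.3 = 0.408333.
term2 = 0.1225/0.7 = 0.175.
chi^2 = 0.408333 + 0.175 = 0.5833

0.5833


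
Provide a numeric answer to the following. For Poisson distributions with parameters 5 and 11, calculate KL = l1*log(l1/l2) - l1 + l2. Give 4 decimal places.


KL divergence for Poisson:
KL = l1*log(l1/l2) - l1 + l2.
l1 = 5, l2 = 11.
log(5/11) = -0.788457.
l1*log(l1/l2) = 5 * -0.788457 = -3.942287.
KL = -3.942287 - 5 + 11 = 2.0577

2.0577


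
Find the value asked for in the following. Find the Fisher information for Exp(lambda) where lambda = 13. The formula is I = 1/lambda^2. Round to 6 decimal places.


Fisher information for exponential: I(lambda) = 1/lambda^2.
lambda = 13, lambda^2 = 169.
I = 1/169 = 0.005917

0.005917


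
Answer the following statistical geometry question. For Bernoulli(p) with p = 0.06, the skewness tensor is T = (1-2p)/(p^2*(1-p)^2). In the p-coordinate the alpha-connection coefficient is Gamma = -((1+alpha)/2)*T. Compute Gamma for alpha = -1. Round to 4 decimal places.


Skewness (Amari-Chentsov) tensor: T = (1-2p)/(p^2*(1-p)^2).
p = 0.06, 1-2p = 0.88, p^2 = 0.0036, (1-p)^2 = 0.8836.
T = 0.88/(0.0036 * 0.8836) = 276.646044.
In the p-coordinate, Gamma^(alpha) = Gamma^(0) - (alpha/2)*T with Gamma^(0) = (1/2)*g'(p) = -T/2,
so Gamma^(alpha) = -((1+alpha)/2)*T.
alpha = -1, -(1+alpha)/2 = 0.0.
Gamma = 0.0 * 276.646044 = 0.0000

0.0000


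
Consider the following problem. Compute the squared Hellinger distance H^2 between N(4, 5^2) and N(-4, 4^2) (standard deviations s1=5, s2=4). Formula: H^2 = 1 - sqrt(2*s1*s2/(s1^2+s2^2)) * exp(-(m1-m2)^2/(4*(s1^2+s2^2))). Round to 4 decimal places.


Squared Hellinger distance for Gaussians:
H^2 = 1 - sqrt(2*s1*s2/(s1^2+s2^2)) * exp(-(m1-m2)^2/(4*(s1^2+s2^2))).
s1^2 = 25, s2^2 = 16, s1^2+s2^2 = 41.
sqrt(2*5*4/(41)) = 0.98773.
(m1-m2)^2 = (8)^2 = 64.
exp(-64/(4*41)) = exp(-0.390244) = 0.676892.
H^2 = 1 - 0.98773*0.676892 = 0.3314

0.3314


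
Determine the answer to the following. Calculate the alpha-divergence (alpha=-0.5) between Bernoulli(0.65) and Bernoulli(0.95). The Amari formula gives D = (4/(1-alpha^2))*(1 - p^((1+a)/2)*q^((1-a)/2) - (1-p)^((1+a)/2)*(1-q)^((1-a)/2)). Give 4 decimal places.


Amari alpha-divergence:
D = (4/(1-alpha^2))*(1 - p^((1+a)/2)*q^((1-a)/2) - (1-p)^((1+a)/2)*(1-q)^((1-a)/2)).
alpha = -0.5, p = 0.65, q = 0.95.
e1 = (1+alpha)/2 = 0.25, e2 = (1-alpha)/2 = 0.75.
t1 = p^e1 * q^e2 = 0.65^0.25 * 0.95^0.75 = 0.864015.
t2 = (1-p)^e1 * (1-q)^e2 = 0.35^0.25 * 0.05^0.75 = 0.081329.
4/(1-alpha^2) = 5.333333.
D = 5.333333*(1 - 0.864015 - 0.081329) = 0.2915

0.2915


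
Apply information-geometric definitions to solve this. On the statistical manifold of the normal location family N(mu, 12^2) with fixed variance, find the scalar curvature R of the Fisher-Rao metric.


This family has a single free parameter, so its statistical manifold
is 1-dimensional. The Riemann curvature tensor of any 1-dimensional
Riemannian manifold vanishes identically, so R = 0.

0


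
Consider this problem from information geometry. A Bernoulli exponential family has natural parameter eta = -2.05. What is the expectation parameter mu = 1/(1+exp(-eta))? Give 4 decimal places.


Dual coordinate (expectation parameter) for Bernoulli:
mu = 1/(1+exp(-eta)).
eta = -2.05.
exp(-eta) = exp(2.05) = 7.767901.
mu = 1/(1+7.767901) = 0.1141

0.1141


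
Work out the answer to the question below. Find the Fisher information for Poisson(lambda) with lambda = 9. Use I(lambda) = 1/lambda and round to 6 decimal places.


Fisher information for Poisson: I(lambda) = 1/lambda.
lambda = 9.
I(lambda) = 1/9 = 0.111111

0.111111


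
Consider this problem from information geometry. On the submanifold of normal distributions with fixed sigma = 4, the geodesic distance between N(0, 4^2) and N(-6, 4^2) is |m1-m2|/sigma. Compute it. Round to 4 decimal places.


On the fixed-variance normal subfamily, geodesic distance = |m1-m2|/sigma.
|0 - -6| = 6.
sigma = 4.
d = 6/4 = 1.5000

1.5000


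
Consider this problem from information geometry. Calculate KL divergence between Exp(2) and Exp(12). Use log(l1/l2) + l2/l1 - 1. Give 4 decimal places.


KL divergence for exponential family:
KL = log(l1/l2) + l2/l1 - 1.
log(2/12) = -1.791759.
12/2 = 6.0.
KL = -1.791759 + 6.0 - 1 = 3.2082

3.2082


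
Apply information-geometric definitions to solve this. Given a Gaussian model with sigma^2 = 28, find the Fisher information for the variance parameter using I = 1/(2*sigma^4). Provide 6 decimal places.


Fisher information for variance: I(sigma^2) = 1/(2*sigma^4).
sigma^2 = 28, so sigma^4 = 784.
I = 1/(2*784) = 1/1568 = 0.000638

0.000638


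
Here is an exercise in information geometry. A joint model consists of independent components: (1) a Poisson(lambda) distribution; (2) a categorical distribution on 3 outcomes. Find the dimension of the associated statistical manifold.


The dimension of a statistical manifold equals the number of free
(independent) real parameters of the model. For a product of independent
blocks the parameter counts add.
- Poisson (lambda): 1.
- categorical on 3 outcomes (probabilities sum to 1): 3-1 = 2.
Total = 1 + 2 = 3.
Dimension = 3

3


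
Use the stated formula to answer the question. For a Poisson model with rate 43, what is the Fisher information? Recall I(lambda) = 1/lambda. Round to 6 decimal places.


Fisher information for Poisson: I(lambda) = 1/lambda.
lambda = 43.
I(lambda) = 1/43 = 0.023256

0.023256


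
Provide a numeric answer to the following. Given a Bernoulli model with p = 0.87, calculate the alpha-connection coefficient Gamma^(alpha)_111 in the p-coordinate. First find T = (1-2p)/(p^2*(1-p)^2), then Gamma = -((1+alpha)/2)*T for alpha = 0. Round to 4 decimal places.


Skewness (Amari-Chentsov) tensor: T = (1-2p)/(p^2*(1-p)^2).
p = 0.87, 1-2p = -0.74, p^2 = 0.7569, (1-p)^2 = 0.0169.
T = -0.74/(0.7569 * 0.0169) = -57.850419.
In the p-coordinate, Gamma^(alpha) = Gamma^(0) - (alpha/2)*T with Gamma^(0) = (1/2)*g'(p) = -T/2,
so Gamma^(alpha) = -((1+alpha)/2)*T.
alpha = 0, -(1+alpha)/2 = -0.5.
Gamma = -0.5 * -57.850419 = 28.9252

28.9252


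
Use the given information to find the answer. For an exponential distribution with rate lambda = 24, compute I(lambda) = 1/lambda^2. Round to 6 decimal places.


Fisher information for exponential: I(lambda) = 1/lambda^2.
lambda = 24, lambda^2 = 576.
I = 1/576 = 0.001736

0.001736


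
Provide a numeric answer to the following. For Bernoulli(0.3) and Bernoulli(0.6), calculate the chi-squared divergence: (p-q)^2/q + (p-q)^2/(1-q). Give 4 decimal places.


Chi-squared divergence between Bernoulli distributions:
chi^2 = (p-q)^2/q + (p-q)^2/(1-q).
p = 0.3, q = 0.6, p-q = -0.3.
(p-q)^2 = 0.09.
term1 = 0.09/0.6 = 0.15.
term2 = 0.09/0.4 = 0.225.
chi^2 = 0.15 + 0.225 = 0.3750

0.3750


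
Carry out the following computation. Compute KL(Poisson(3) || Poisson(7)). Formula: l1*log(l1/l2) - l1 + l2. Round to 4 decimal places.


KL divergence for Poisson:
KL = l1*log(l1/l2) - l1 + l2.
l1 = 3, l2 = 7.
log(3/7) = -0.847298.
l1*log(l1/l2) = 3 * -0.847298 = -2.541894.
KL = -2.541894 - 3 + 7 = 1.4581

1.4581


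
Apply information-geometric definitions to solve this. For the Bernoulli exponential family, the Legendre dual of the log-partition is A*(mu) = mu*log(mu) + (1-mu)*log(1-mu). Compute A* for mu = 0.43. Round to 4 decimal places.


Legendre transform for Bernoulli:
A*(mu) = mu*log(mu) + (1-mu)*log(1-mu).
mu = 0.43, 1-mu = 0.57.
mu*log(mu) = 0.43*log(0.43) = -0.362907.
(1-mu)*log(1-mu) = 0.57*log(0.57) = -0.320408.
A* = -0.362907 + -0.320408 = -0.6833

-0.6833


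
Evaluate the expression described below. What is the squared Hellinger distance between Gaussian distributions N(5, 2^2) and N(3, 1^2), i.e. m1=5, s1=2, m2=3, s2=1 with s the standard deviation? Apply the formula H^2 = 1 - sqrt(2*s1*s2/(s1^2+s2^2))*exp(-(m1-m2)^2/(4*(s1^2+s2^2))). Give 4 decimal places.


Squared Hellinger distance for Gaussians:
H^2 = 1 - sqrt(2*s1*s2/(s1^2+s2^2)) * exp(-(m1-m2)^2/(4*(s1^2+s2^2))).
s1^2 = 4, s2^2 = 1, s1^2+s2^2 = 5.
sqrt(2*2*1/(5)) = 0.894427.
(m1-m2)^2 = (2)^2 = 4.
exp(-4/(4*5)) = exp(-0.2) = 0.818731.
H^2 = 1 - 0.894427*0.818731 = 0.2677

0.2677


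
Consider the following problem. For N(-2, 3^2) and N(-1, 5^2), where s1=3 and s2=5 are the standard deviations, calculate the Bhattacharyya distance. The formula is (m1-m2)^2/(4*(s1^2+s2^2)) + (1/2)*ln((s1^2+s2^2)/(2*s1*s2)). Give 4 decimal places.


Bhattacharyya distance between two Gaussians:
DB = (m1-m2)^2/(4*(s1^2+s2^2)) + (1/2)*ln((s1^2+s2^2)/(2*s1*s2)).
(m1-m2)^2 = (-1)^2 = 1.
s1^2+s2^2 = 9 + 25 = 34.
term1 = 1/136 = 0.007353.
term2 = 0.5*ln(34/30.0) = 0.062582.
DB = 0.007353 + 0.062582 = 0.0699

0.0699


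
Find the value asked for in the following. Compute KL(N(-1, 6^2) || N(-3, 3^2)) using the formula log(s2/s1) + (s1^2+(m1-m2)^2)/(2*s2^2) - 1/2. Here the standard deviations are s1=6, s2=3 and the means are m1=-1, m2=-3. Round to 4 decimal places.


KL divergence between normal distributions:
KL = log(s2/s1) + (s1^2 + (m1-m2)^2)/(2*s2^2) - 1/2.
log(3/6) = -0.693147.
(6^2 + (-1--3)^2)/(2*3^2) = (36 + 4)/18 = 2.222222.
KL = -0.693147 + 2.222222 - 0.5 = 1.0291

1.0291


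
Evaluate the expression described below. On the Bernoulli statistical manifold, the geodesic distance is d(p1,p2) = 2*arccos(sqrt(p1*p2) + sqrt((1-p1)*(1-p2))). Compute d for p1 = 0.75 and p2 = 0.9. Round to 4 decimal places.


Geodesic distance on Bernoulli manifold:
d(p1,p2) = 2*arccos(sqrt(p1*p2) + sqrt((1-p1)*(1-p2))).
sqrt(p1*p2) = sqrt(0.75*0.9) = 0.821584.
sqrt((1-p1)*(1-p2)) = sqrt(0.25*0.1) = 0.158114.
arg = 0.821584 + 0.158114 = 0.979698.
d = 2*arccos(0.979698) = 0.4037

0.4037


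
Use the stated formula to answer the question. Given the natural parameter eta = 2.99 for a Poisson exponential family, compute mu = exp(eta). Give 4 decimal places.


Expectation parameter for Poisson exponential family:
mu = exp(eta).
eta = 2.99.
mu = exp(2.99) = 19.8857

19.8857


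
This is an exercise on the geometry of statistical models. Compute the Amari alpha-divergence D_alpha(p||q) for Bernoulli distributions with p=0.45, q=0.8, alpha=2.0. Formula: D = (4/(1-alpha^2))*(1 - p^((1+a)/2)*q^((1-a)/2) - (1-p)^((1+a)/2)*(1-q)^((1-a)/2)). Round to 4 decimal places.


Amari alpha-divergence:
D = (4/(1-alpha^2))*(1 - p^((1+a)/2)*q^((1-a)/2) - (1-p)^((1+a)/2)*(1-q)^((1-a)/2)).
alpha = 2.0, p = 0.45, q = 0.8.
e1 = (1+alpha)/2 = 1.5, e2 = (1-alpha)/2 = -0.5.
t1 = p^e1 * q^e2 = 0.45^1.5 * 0.8^-0.5 = 0.3375.
t2 = (1-p)^e1 * (1-q)^e2 = 0.55^1.5 * 0.2^-0.5 = 0.912072.
4/(1-alpha^2) = -1.333333.
D = -1.333333*(1 - 0.3375 - 0.912072) = 0.3328

0.3328


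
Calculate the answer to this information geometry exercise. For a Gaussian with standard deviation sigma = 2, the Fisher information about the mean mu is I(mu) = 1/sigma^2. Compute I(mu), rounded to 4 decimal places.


The Fisher information for the mean of a normal distribution is I(mu) = 1/sigma^2.
sigma = 2, so sigma^2 = 4.
I(mu) = 1/4 = 0.2500

0.2500


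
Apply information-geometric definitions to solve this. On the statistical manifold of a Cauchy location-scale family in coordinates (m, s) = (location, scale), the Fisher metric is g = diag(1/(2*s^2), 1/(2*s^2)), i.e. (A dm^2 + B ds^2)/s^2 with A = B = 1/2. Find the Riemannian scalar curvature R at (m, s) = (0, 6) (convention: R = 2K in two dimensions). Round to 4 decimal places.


The metric has the form g = (A dm^2 + B ds^2)/s^2 with A = 1/2, B = 1/2.
Substitute u = sqrt(A/B)*m: g = B*(du^2 + ds^2)/s^2, i.e. B times the
Poincare upper half-plane metric, which has constant Gaussian curvature -1.
Scaling a 2D metric by a constant c divides the Gaussian curvature by c,
so K = -1/B = -1/(1/2) = -2.0000 everywhere (the point (m, s) = (0, 6) is irrelevant:
the curvature is constant).
Scalar curvature in dimension 2: R = 2K = -2/(1/2) = -4.0000.

-4.0000


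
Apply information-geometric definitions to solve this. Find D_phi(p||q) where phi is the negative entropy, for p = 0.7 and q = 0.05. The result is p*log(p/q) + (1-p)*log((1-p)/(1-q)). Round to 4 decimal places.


Bregman divergence with negative entropy generator:
D = p*log(p/q) + (1-p)*log((1-p)/(1-q)).
p = 0.7, q = 0.05.
p*log(p/q) = 0.7*log(0.7/0.05) = 1.84734.
(1-p)*log((1-p)/(1-q)) = 0.3*log(0.3/0.95) = -0.345804.
D = 1.84734 + -0.345804 = 1.5015

1.5015


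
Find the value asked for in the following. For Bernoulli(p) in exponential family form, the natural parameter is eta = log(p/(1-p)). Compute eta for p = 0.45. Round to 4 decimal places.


Natural parameter for Bernoulli: eta = log(p/(1-p)).
p = 0.45, 1-p = 0.55.
p/(1-p) = 0.818182.
eta = log(0.818182) = -0.2007

-0.2007


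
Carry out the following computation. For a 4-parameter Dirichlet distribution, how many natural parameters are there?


Exponential family dimension calculation:
Dirichlet with 4 components has 4 natural parameters.

4


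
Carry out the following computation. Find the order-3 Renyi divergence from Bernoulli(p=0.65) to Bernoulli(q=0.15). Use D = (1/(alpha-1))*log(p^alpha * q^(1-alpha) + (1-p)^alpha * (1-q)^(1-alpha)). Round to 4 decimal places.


Renyi divergence of order alpha between Bernoulli distributions:
D = (1/(alpha-1))*log(p^alpha * q^(1-alpha) + (1-p)^alpha * (1-q)^(1-alpha)).
alpha = 3, p = 0.65, q = 0.15.
p^alpha * q^(1-alpha) = 0.65^3 * 0.15^-2 = 12.205556.
(1-p)^alpha * (1-q)^(1-alpha) = 0.35^3 * 0.85^-2 = 0.059343.
sum = 12.205556 + 0.059343 = 12.264898.
D = (1/2)*log(12.264898) = 1.2534

1.2534


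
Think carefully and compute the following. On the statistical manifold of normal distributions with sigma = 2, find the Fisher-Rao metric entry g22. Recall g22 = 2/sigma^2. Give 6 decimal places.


For the 2-parameter normal family, the Fisher metric has:
  g11 = 1/sigma^2, g22 = 2/sigma^2.
sigma = 2, sigma^2 = 4.
g22 = 0.500000

0.500000


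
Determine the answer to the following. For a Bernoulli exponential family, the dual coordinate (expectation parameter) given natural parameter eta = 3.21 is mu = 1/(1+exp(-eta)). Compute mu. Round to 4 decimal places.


Dual coordinate (expectation parameter) for Bernoulli:
mu = 1/(1+exp(-eta)).
eta = 3.21.
exp(-eta) = exp(-3.21) = 0.040357.
mu = 1/(1+0.040357) = 0.9612

0.9612


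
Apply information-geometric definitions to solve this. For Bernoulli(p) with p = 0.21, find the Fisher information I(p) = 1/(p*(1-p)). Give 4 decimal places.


For Bernoulli(p), Fisher information is I(p) = 1/(p*(1-p)).
p = 0.21, 1-p = 0.79.
p*(1-p) = 0.1659.
I(p) = 1/0.1659 = 6.0277

6.0277


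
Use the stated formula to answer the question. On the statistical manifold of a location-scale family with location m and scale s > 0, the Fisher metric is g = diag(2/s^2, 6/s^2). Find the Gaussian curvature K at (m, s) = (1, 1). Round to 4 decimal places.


The metric has the form g = (A dm^2 + B ds^2)/s^2 with A = 2, B = 6.
Substitute u = sqrt(A/B)*m: g = B*(du^2 + ds^2)/s^2, i.e. B times the
Poincare upper half-plane metric, which has constant Gaussian curvature -1.
Scaling a 2D metric by a constant c divides the Gaussian curvature by c,
so K = -1/B = -1/(6) = -0.1667 everywhere (the point (m, s) = (1, 1) is irrelevant:
the curvature is constant).
The requested Gaussian curvature is K = -0.1667.

-0.1667


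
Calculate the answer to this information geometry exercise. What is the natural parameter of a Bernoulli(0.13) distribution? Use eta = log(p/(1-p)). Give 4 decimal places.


Natural parameter for Bernoulli: eta = log(p/(1-p)).
p = 0.13, 1-p = 0.87.
p/(1-p) = 0.149425.
eta = log(0.149425) = -1.9010

-1.9010


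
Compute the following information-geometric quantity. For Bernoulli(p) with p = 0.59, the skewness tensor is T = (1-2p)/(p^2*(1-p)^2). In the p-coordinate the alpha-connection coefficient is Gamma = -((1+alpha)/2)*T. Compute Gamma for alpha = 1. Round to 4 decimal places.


Skewness (Amari-Chentsov) tensor: T = (1-2p)/(p^2*(1-p)^2).
p = 0.59, 1-2p = -0.18, p^2 = 0.3481, (1-p)^2 = 0.1681.
T = -0.18/(0.3481 * 0.1681) = -3.076102.
In the p-coordinate, Gamma^(alpha) = Gamma^(0) - (alpha/2)*T with Gamma^(0) = (1/2)*g'(p) = -T/2,
so Gamma^(alpha) = -((1+alpha)/2)*T.
alpha = 1, -(1+alpha)/2 = -1.0.
Gamma = -1.0 * -3.076102 = 3.0761

3.0761
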